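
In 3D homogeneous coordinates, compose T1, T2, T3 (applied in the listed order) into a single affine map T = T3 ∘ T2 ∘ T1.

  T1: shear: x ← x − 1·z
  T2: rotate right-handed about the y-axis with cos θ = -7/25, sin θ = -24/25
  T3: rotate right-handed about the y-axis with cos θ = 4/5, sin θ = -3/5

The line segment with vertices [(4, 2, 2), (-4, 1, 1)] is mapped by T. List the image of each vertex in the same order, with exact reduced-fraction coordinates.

T1 shear: x ← x − 1·z: (4, 2, 2) → (2, 2, 2); (-4, 1, 1) → (-5, 1, 1)
T2 rotate right-handed about the y-axis with cos θ = -7/25, sin θ = -24/25: (2, 2, 2) → (-62/25, 2, 34/25); (-5, 1, 1) → (11/25, 1, -127/25)
T3 rotate right-handed about the y-axis with cos θ = 4/5, sin θ = -3/5: (-62/25, 2, 34/25) → (-14/5, 2, -2/5); (11/25, 1, -127/25) → (17/5, 1, -19/5)

image vertices: (-14/5, 2, -2/5), (17/5, 1, -19/5)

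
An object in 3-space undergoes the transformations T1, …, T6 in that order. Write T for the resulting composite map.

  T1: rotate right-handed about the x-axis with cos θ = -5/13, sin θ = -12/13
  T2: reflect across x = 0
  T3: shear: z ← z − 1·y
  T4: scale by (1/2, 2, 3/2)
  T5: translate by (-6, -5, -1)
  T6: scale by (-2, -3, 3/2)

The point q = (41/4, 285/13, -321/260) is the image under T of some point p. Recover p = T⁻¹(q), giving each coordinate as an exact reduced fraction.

p = (-7/4, 7/5, -2/3)

T1 = [1 0 0 0; 0 -5/13 12/13 0; 0 -12/13 -5/13 0; 0 0 0 1]
T2·T1 = [-1 0 0 0; 0 -5/13 12/13 0; 0 -12/13 -5/13 0; 0 0 0 1]
T3·…·T1 = [-1 0 0 0; 0 -5/13 12/13 0; 0 -7/13 -17/13 0; 0 0 0 1]
T4·…·T1 = [-1/2 0 0 0; 0 -10/13 24/13 0; 0 -21/26 -51/26 0; 0 0 0 1]
T5·…·T1 = [-1/2 0 0 -6; 0 -10/13 24/13 -5; 0 -21/26 -51/26 -1; 0 0 0 1]
T6·…·T1 = [1 0 0 12; 0 30/13 -72/13 15; 0 -63/52 -153/52 -3/2; 0 0 0 1]
det M = -27/2; M⁻¹ = [1 0 0 -12; 0 17/78 -16/39 -101/26; 0 -7/78 -20/117 85/78; 0 0 0 1]
M⁻¹ · (41/4, 285/13, -321/260)ᵀ = (-7/4, 7/5, -2/3)ᵀ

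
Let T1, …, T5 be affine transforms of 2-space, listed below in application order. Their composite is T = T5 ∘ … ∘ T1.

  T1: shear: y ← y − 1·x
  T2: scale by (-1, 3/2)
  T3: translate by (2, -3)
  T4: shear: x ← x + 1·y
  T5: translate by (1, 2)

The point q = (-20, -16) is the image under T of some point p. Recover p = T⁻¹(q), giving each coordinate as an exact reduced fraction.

p = (5, -5)

T1 = [1 0 0; -1 1 0; 0 0 1]
T2·T1 = [-1 0 0; -3/2 3/2 0; 0 0 1]
T3·…·T1 = [-1 0 2; -3/2 3/2 -3; 0 0 1]
T4·…·T1 = [-5/2 3/2 -1; -3/2 3/2 -3; 0 0 1]
T5·…·T1 = [-5/2 3/2 0; -3/2 3/2 -1; 0 0 1]
det M = -3/2; M⁻¹ = [-1 1 1; -1 5/3 5/3; 0 0 1]
M⁻¹ · (-20, -16)ᵀ = (5, -5)ᵀ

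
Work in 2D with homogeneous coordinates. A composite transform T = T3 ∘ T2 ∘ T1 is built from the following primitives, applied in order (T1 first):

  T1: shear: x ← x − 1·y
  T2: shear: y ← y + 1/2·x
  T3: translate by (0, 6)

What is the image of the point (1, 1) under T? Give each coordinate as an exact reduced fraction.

T(p) = (0, 7)

T1 shear: x ← x − 1·y: (1, 1) → (0, 1)
T2 shear: y ← y + 1/2·x: (0, 1) → (0, 1)
T3 translate by (0, 6): (0, 1) → (0, 7)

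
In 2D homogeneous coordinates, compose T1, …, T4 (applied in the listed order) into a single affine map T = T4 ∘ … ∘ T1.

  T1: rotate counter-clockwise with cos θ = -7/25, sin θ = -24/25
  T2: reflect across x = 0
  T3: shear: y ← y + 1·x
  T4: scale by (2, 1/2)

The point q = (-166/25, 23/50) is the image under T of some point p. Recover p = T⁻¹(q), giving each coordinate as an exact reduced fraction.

T1 = [-7/25 24/25 0; -24/25 -7/25 0; 0 0 1]
T2·T1 = [7/25 -24/25 0; -24/25 -7/25 0; 0 0 1]
T3·…·T1 = [7/25 -24/25 0; -17/25 -31/25 0; 0 0 1]
T4·…·T1 = [14/25 -48/25 0; -17/50 -31/50 0; 0 0 1]
det M = -1; M⁻¹ = [31/50 -48/25 0; -17/50 -14/25 0; 0 0 1]
M⁻¹ · (-166/25, 23/50)ᵀ = (-5, 2)ᵀ

p = (-5, 2)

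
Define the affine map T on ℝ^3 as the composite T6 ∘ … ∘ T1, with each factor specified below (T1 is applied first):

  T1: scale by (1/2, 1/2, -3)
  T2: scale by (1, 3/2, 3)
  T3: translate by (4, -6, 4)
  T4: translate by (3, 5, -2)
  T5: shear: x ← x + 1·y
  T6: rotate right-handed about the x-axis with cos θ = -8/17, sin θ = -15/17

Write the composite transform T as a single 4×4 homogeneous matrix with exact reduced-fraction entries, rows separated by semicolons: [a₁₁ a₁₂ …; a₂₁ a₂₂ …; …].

T = [1/2 3/4 0 6; 0 -6/17 -135/17 38/17; 0 -45/68 72/17 -1/17; 0 0 0 1]

T1 = [1/2 0 0 0; 0 1/2 0 0; 0 0 -3 0; 0 0 0 1]
T2·T1 = [1/2 0 0 0; 0 3/4 0 0; 0 0 -9 0; 0 0 0 1]
T3·…·T1 = [1/2 0 0 4; 0 3/4 0 -6; 0 0 -9 4; 0 0 0 1]
T4·…·T1 = [1/2 0 0 7; 0 3/4 0 -1; 0 0 -9 2; 0 0 0 1]
T5·…·T1 = [1/2 3/4 0 6; 0 3/4 0 -1; 0 0 -9 2; 0 0 0 1]
T6·…·T1 = [1/2 3/4 0 6; 0 -6/17 -135/17 38/17; 0 -45/68 72/17 -1/17; 0 0 0 1]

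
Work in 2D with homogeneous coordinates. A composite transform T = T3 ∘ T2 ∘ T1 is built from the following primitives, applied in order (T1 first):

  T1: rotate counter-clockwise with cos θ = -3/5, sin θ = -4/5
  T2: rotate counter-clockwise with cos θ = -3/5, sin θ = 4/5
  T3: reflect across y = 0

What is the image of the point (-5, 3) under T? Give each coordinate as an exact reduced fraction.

T(p) = (-5, -3)

T1 rotate counter-clockwise with cos θ = -3/5, sin θ = -4/5: (-5, 3) → (27/5, 11/5)
T2 rotate counter-clockwise with cos θ = -3/5, sin θ = 4/5: (27/5, 11/5) → (-5, 3)
T3 reflect across y = 0: (-5, 3) → (-5, -3)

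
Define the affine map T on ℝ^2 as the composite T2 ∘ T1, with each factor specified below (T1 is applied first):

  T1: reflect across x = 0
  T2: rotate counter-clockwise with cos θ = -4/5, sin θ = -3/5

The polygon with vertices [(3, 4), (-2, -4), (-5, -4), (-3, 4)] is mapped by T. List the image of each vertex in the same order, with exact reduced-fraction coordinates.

image vertices: (24/5, -7/5), (-4, 2), (-32/5, 1/5), (0, -5)

T1 reflect across x = 0: (3, 4) → (-3, 4); (-2, -4) → (2, -4); (-5, -4) → (5, -4); (-3, 4) → (3, 4)
T2 rotate counter-clockwise with cos θ = -4/5, sin θ = -3/5: (-3, 4) → (24/5, -7/5); (2, -4) → (-4, 2); (5, -4) → (-32/5, 1/5); (3, 4) → (0, -5)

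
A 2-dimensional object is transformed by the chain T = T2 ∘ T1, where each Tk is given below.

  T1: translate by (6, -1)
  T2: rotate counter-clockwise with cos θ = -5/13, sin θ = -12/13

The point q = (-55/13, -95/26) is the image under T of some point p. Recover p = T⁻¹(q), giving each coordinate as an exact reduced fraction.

T1 = [1 0 6; 0 1 -1; 0 0 1]
T2·T1 = [-5/13 12/13 -42/13; -12/13 -5/13 -67/13; 0 0 1]
det M = 1; M⁻¹ = [-5/13 -12/13 -6; 12/13 -5/13 1; 0 0 1]
M⁻¹ · (-55/13, -95/26)ᵀ = (-1, -3/2)ᵀ

p = (-1, -3/2)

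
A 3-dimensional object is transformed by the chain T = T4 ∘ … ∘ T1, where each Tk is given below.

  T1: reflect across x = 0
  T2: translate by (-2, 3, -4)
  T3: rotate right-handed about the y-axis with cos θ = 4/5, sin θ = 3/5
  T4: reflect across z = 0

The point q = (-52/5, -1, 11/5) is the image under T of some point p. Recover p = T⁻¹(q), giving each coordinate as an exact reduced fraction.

p = (5, -4, -4)

T1 = [-1 0 0 0; 0 1 0 0; 0 0 1 0; 0 0 0 1]
T2·T1 = [-1 0 0 -2; 0 1 0 3; 0 0 1 -4; 0 0 0 1]
T3·…·T1 = [-4/5 0 3/5 -4; 0 1 0 3; 3/5 0 4/5 -2; 0 0 0 1]
T4·…·T1 = [-4/5 0 3/5 -4; 0 1 0 3; -3/5 0 -4/5 2; 0 0 0 1]
det M = 1; M⁻¹ = [-4/5 0 -3/5 -2; 0 1 0 -3; 3/5 0 -4/5 4; 0 0 0 1]
M⁻¹ · (-52/5, -1, 11/5)ᵀ = (5, -4, -4)ᵀ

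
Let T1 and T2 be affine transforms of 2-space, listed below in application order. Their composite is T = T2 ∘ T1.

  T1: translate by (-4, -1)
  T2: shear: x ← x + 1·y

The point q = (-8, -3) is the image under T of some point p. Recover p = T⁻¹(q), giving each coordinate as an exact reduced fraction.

T1 = [1 0 -4; 0 1 -1; 0 0 1]
T2·T1 = [1 1 -5; 0 1 -1; 0 0 1]
det M = 1; M⁻¹ = [1 -1 4; 0 1 1; 0 0 1]
M⁻¹ · (-8, -3)ᵀ = (-1, -2)ᵀ

p = (-1, -2)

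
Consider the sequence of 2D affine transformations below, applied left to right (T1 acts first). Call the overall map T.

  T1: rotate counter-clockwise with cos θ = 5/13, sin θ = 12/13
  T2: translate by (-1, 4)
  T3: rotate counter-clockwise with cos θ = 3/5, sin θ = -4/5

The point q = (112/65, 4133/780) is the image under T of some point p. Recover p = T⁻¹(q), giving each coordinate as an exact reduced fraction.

T1 = [5/13 -12/13 0; 12/13 5/13 0; 0 0 1]
T2·T1 = [5/13 -12/13 -1; 12/13 5/13 4; 0 0 1]
T3·…·T1 = [63/65 -16/65 13/5; 16/65 63/65 16/5; 0 0 1]
det M = 1; M⁻¹ = [63/65 16/65 -43/13; -16/65 63/65 -32/13; 0 0 1]
M⁻¹ · (112/65, 4133/780)ᵀ = (-1/3, 9/4)ᵀ

p = (-1/3, 9/4)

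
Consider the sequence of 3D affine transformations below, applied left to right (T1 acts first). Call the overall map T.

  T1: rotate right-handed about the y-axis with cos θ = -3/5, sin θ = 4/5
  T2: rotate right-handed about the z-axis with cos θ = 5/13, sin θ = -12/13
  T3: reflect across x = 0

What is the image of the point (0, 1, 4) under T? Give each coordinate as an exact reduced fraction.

T1 rotate right-handed about the y-axis with cos θ = -3/5, sin θ = 4/5: (0, 1, 4) → (16/5, 1, -12/5)
T2 rotate right-handed about the z-axis with cos θ = 5/13, sin θ = -12/13: (16/5, 1, -12/5) → (28/13, -167/65, -12/5)
T3 reflect across x = 0: (28/13, -167/65, -12/5) → (-28/13, -167/65, -12/5)

T(p) = (-28/13, -167/65, -12/5)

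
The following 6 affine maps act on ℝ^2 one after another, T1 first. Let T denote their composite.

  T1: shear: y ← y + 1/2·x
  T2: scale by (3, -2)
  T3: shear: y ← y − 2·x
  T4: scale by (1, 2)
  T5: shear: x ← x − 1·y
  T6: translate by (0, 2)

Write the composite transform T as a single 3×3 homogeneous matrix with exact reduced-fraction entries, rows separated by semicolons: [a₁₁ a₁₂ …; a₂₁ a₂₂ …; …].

T1 = [1 0 0; 1/2 1 0; 0 0 1]
T2·T1 = [3 0 0; -1 -2 0; 0 0 1]
T3·…·T1 = [3 0 0; -7 -2 0; 0 0 1]
T4·…·T1 = [3 0 0; -14 -4 0; 0 0 1]
T5·…·T1 = [17 4 0; -14 -4 0; 0 0 1]
T6·…·T1 = [17 4 0; -14 -4 2; 0 0 1]

T = [17 4 0; -14 -4 2; 0 0 1]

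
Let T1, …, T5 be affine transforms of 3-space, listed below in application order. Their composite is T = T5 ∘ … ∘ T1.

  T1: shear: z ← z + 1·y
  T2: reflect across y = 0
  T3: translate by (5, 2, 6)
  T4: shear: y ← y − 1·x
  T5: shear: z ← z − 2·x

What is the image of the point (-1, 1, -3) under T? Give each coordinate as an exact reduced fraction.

T(p) = (4, -3, -4)

T1 shear: z ← z + 1·y: (-1, 1, -3) → (-1, 1, -2)
T2 reflect across y = 0: (-1, 1, -2) → (-1, -1, -2)
T3 translate by (5, 2, 6): (-1, -1, -2) → (4, 1, 4)
T4 shear: y ← y − 1·x: (4, 1, 4) → (4, -3, 4)
T5 shear: z ← z − 2·x: (4, -3, 4) → (4, -3, -4)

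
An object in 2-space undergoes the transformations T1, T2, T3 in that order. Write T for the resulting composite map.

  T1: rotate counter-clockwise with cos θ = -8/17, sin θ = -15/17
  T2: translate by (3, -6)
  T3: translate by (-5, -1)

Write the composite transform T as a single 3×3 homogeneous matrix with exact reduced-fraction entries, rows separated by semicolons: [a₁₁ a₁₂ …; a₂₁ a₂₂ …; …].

T = [-8/17 15/17 -2; -15/17 -8/17 -7; 0 0 1]

T1 = [-8/17 15/17 0; -15/17 -8/17 0; 0 0 1]
T2·T1 = [-8/17 15/17 3; -15/17 -8/17 -6; 0 0 1]
T3·…·T1 = [-8/17 15/17 -2; -15/17 -8/17 -7; 0 0 1]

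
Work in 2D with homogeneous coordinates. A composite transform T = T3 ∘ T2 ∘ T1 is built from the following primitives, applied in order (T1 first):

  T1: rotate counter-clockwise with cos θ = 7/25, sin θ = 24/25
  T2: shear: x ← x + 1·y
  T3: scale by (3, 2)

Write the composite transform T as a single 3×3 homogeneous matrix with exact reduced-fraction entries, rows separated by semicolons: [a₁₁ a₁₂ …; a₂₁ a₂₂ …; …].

T = [93/25 -51/25 0; 48/25 14/25 0; 0 0 1]

T1 = [7/25 -24/25 0; 24/25 7/25 0; 0 0 1]
T2·T1 = [31/25 -17/25 0; 24/25 7/25 0; 0 0 1]
T3·…·T1 = [93/25 -51/25 0; 48/25 14/25 0; 0 0 1]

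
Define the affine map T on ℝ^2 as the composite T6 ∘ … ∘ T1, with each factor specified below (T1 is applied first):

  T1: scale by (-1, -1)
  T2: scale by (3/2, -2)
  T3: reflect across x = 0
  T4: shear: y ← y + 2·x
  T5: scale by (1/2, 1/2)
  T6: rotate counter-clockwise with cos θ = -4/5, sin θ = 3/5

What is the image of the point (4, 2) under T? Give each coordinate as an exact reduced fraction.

T(p) = (-36/5, -23/5)

T1 scale by (-1, -1): (4, 2) → (-4, -2)
T2 scale by (3/2, -2): (-4, -2) → (-6, 4)
T3 reflect across x = 0: (-6, 4) → (6, 4)
T4 shear: y ← y + 2·x: (6, 4) → (6, 16)
T5 scale by (1/2, 1/2): (6, 16) → (3, 8)
T6 rotate counter-clockwise with cos θ = -4/5, sin θ = 3/5: (3, 8) → (-36/5, -23/5)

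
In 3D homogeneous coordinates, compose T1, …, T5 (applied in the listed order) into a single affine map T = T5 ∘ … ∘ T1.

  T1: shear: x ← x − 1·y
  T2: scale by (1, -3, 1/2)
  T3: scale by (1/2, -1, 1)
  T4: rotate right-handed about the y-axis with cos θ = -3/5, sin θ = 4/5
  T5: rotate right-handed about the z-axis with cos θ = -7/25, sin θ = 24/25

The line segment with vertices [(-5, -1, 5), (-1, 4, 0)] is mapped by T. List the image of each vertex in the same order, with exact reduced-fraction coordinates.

T1 shear: x ← x − 1·y: (-5, -1, 5) → (-4, -1, 5); (-1, 4, 0) → (-5, 4, 0)
T2 scale by (1, -3, 1/2): (-4, -1, 5) → (-4, 3, 5/2); (-5, 4, 0) → (-5, -12, 0)
T3 scale by (1/2, -1, 1): (-4, 3, 5/2) → (-2, -3, 5/2); (-5, -12, 0) → (-5/2, 12, 0)
T4 rotate right-handed about the y-axis with cos θ = -3/5, sin θ = 4/5: (-2, -3, 5/2) → (16/5, -3, 1/10); (-5/2, 12, 0) → (3/2, 12, 2)
T5 rotate right-handed about the z-axis with cos θ = -7/25, sin θ = 24/25: (16/5, -3, 1/10) → (248/125, 489/125, 1/10); (3/2, 12, 2) → (-597/50, -48/25, 2)

image vertices: (248/125, 489/125, 1/10), (-597/50, -48/25, 2)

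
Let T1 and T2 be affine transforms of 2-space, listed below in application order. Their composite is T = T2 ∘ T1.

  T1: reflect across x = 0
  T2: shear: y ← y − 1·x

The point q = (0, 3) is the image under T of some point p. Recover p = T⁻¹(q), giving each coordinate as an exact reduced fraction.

T1 = [-1 0 0; 0 1 0; 0 0 1]
T2·T1 = [-1 0 0; 1 1 0; 0 0 1]
det M = -1; M⁻¹ = [-1 0 0; 1 1 0; 0 0 1]
M⁻¹ · (0, 3)ᵀ = (0, 3)ᵀ

p = (0, 3)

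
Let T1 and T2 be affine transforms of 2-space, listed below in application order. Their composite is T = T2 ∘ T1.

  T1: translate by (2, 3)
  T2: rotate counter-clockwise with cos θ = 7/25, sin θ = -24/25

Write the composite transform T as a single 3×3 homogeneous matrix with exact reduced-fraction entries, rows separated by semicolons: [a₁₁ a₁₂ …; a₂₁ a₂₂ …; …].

T = [7/25 24/25 86/25; -24/25 7/25 -27/25; 0 0 1]

T1 = [1 0 2; 0 1 3; 0 0 1]
T2·T1 = [7/25 24/25 86/25; -24/25 7/25 -27/25; 0 0 1]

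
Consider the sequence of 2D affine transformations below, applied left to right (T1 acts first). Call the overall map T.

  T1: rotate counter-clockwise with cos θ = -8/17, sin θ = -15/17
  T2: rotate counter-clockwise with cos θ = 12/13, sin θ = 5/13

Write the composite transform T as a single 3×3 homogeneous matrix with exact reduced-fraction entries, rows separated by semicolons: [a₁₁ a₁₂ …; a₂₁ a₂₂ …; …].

T = [-21/221 220/221 0; -220/221 -21/221 0; 0 0 1]

T1 = [-8/17 15/17 0; -15/17 -8/17 0; 0 0 1]
T2·T1 = [-21/221 220/221 0; -220/221 -21/221 0; 0 0 1]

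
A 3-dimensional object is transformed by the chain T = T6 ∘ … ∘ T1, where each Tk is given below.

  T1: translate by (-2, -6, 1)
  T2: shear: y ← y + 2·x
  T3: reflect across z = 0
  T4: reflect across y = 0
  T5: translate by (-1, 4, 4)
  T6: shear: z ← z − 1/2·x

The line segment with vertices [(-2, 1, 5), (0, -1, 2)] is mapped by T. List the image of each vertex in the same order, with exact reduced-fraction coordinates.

image vertices: (-5, 17, 1/2), (-3, 15, 5/2)

T1 translate by (-2, -6, 1): (-2, 1, 5) → (-4, -5, 6); (0, -1, 2) → (-2, -7, 3)
T2 shear: y ← y + 2·x: (-4, -5, 6) → (-4, -13, 6); (-2, -7, 3) → (-2, -11, 3)
T3 reflect across z = 0: (-4, -13, 6) → (-4, -13, -6); (-2, -11, 3) → (-2, -11, -3)
T4 reflect across y = 0: (-4, -13, -6) → (-4, 13, -6); (-2, -11, -3) → (-2, 11, -3)
T5 translate by (-1, 4, 4): (-4, 13, -6) → (-5, 17, -2); (-2, 11, -3) → (-3, 15, 1)
T6 shear: z ← z − 1/2·x: (-5, 17, -2) → (-5, 17, 1/2); (-3, 15, 1) → (-3, 15, 5/2)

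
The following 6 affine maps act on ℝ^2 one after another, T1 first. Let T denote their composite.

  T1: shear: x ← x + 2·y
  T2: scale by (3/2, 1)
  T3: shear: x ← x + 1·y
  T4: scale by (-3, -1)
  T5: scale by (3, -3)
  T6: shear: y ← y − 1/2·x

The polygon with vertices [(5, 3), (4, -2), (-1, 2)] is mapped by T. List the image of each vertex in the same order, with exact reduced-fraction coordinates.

T1 shear: x ← x + 2·y: (5, 3) → (11, 3); (4, -2) → (0, -2); (-1, 2) → (3, 2)
T2 scale by (3/2, 1): (11, 3) → (33/2, 3); (0, -2) → (0, -2); (3, 2) → (9/2, 2)
T3 shear: x ← x + 1·y: (33/2, 3) → (39/2, 3); (0, -2) → (-2, -2); (9/2, 2) → (13/2, 2)
T4 scale by (-3, -1): (39/2, 3) → (-117/2, -3); (-2, -2) → (6, 2); (13/2, 2) → (-39/2, -2)
T5 scale by (3, -3): (-117/2, -3) → (-351/2, 9); (6, 2) → (18, -6); (-39/2, -2) → (-117/2, 6)
T6 shear: y ← y − 1/2·x: (-351/2, 9) → (-351/2, 387/4); (18, -6) → (18, -15); (-117/2, 6) → (-117/2, 141/4)

image vertices: (-351/2, 387/4), (18, -15), (-117/2, 141/4)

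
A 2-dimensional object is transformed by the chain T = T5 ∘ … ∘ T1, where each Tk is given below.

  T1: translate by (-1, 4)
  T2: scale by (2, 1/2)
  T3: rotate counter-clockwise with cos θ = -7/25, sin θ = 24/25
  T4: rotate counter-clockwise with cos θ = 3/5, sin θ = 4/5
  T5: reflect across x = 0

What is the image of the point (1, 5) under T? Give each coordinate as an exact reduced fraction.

T(p) = (198/125, -1053/250)

T1 translate by (-1, 4): (1, 5) → (0, 9)
T2 scale by (2, 1/2): (0, 9) → (0, 9/2)
T3 rotate counter-clockwise with cos θ = -7/25, sin θ = 24/25: (0, 9/2) → (-108/25, -63/50)
T4 rotate counter-clockwise with cos θ = 3/5, sin θ = 4/5: (-108/25, -63/50) → (-198/125, -1053/250)
T5 reflect across x = 0: (-198/125, -1053/250) → (198/125, -1053/250)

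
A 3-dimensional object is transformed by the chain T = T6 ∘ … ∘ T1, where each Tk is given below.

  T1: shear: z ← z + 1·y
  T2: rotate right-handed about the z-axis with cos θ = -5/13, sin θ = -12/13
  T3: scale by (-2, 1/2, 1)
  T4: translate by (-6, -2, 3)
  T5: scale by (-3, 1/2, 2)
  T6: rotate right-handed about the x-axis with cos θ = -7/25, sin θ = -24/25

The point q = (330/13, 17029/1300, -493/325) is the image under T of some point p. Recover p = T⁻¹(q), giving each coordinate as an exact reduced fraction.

T1 = [1 0 0 0; 0 1 0 0; 0 1 1 0; 0 0 0 1]
T2·T1 = [-5/13 12/13 0 0; -12/13 -5/13 0 0; 0 1 1 0; 0 0 0 1]
T3·…·T1 = [10/13 -24/13 0 0; -6/13 -5/26 0 0; 0 1 1 0; 0 0 0 1]
T4·…·T1 = [10/13 -24/13 0 -6; -6/13 -5/26 0 -2; 0 1 1 3; 0 0 0 1]
T5·…·T1 = [-30/13 72/13 0 18; -3/13 -5/52 0 -1; 0 2 2 6; 0 0 0 1]
T6·…·T1 = [-30/13 72/13 0 18; 21/325 2531/1300 48/25 151/25; 72/325 -152/325 -14/25 -18/25; 0 0 0 1]
det M = 3; M⁻¹ = [-5/78 336/325 1152/325 -33/13; 2/13 28/65 96/65 -56/13; -2/13 16/325 -1051/650 17/13; 0 0 0 1]
M⁻¹ · (330/13, 17029/1300, -493/325)ᵀ = (4, 3, 1/2)ᵀ

p = (4, 3, 1/2)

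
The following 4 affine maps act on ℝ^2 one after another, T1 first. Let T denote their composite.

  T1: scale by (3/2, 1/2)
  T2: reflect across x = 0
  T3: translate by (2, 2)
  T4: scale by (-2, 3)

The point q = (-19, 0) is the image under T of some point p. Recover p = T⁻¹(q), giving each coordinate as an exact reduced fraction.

p = (-5, -4)

T1 = [3/2 0 0; 0 1/2 0; 0 0 1]
T2·T1 = [-3/2 0 0; 0 1/2 0; 0 0 1]
T3·…·T1 = [-3/2 0 2; 0 1/2 2; 0 0 1]
T4·…·T1 = [3 0 -4; 0 3/2 6; 0 0 1]
det M = 9/2; M⁻¹ = [1/3 0 4/3; 0 2/3 -4; 0 0 1]
M⁻¹ · (-19, 0)ᵀ = (-5, -4)ᵀ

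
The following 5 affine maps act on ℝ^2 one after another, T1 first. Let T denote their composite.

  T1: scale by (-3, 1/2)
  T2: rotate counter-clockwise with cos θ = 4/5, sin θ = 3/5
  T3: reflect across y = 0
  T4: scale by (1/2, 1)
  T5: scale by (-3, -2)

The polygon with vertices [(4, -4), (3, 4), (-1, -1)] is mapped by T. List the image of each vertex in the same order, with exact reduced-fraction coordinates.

T1 scale by (-3, 1/2): (4, -4) → (-12, -2); (3, 4) → (-9, 2); (-1, -1) → (3, -1/2)
T2 rotate counter-clockwise with cos θ = 4/5, sin θ = 3/5: (-12, -2) → (-42/5, -44/5); (-9, 2) → (-42/5, -19/5); (3, -1/2) → (27/10, 7/5)
T3 reflect across y = 0: (-42/5, -44/5) → (-42/5, 44/5); (-42/5, -19/5) → (-42/5, 19/5); (27/10, 7/5) → (27/10, -7/5)
T4 scale by (1/2, 1): (-42/5, 44/5) → (-21/5, 44/5); (-42/5, 19/5) → (-21/5, 19/5); (27/10, -7/5) → (27/20, -7/5)
T5 scale by (-3, -2): (-21/5, 44/5) → (63/5, -88/5); (-21/5, 19/5) → (63/5, -38/5); (27/20, -7/5) → (-81/20, 14/5)

image vertices: (63/5, -88/5), (63/5, -38/5), (-81/20, 14/5)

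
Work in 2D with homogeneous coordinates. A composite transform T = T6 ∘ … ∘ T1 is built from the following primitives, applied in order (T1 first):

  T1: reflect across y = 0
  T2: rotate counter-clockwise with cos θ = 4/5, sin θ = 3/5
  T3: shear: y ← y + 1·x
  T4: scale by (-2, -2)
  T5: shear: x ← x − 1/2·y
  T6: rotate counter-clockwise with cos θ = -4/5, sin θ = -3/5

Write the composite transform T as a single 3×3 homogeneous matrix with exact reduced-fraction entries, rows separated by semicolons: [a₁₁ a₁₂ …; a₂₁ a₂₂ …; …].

T1 = [1 0 0; 0 -1 0; 0 0 1]
T2·T1 = [4/5 3/5 0; 3/5 -4/5 0; 0 0 1]
T3·…·T1 = [4/5 3/5 0; 7/5 -1/5 0; 0 0 1]
T4·…·T1 = [-8/5 -6/5 0; -14/5 2/5 0; 0 0 1]
T5·…·T1 = [-1/5 -7/5 0; -14/5 2/5 0; 0 0 1]
T6·…·T1 = [-38/25 34/25 0; 59/25 13/25 0; 0 0 1]

T = [-38/25 34/25 0; 59/25 13/25 0; 0 0 1]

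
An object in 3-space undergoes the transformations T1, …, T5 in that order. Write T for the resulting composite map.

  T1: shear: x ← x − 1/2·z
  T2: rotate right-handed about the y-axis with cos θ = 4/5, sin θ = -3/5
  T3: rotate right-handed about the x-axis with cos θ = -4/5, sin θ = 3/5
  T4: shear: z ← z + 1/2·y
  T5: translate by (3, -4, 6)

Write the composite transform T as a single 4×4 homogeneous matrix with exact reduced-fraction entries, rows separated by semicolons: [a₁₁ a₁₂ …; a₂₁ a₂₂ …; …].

T = [4/5 0 -1 3; -9/25 -4/5 -3/10 -4; -33/50 1/5 -11/20 6; 0 0 0 1]

T1 = [1 0 -1/2 0; 0 1 0 0; 0 0 1 0; 0 0 0 1]
T2·T1 = [4/5 0 -1 0; 0 1 0 0; 3/5 0 1/2 0; 0 0 0 1]
T3·…·T1 = [4/5 0 -1 0; -9/25 -4/5 -3/10 0; -12/25 3/5 -2/5 0; 0 0 0 1]
T4·…·T1 = [4/5 0 -1 0; -9/25 -4/5 -3/10 0; -33/50 1/5 -11/20 0; 0 0 0 1]
T5·…·T1 = [4/5 0 -1 3; -9/25 -4/5 -3/10 -4; -33/50 1/5 -11/20 6; 0 0 0 1]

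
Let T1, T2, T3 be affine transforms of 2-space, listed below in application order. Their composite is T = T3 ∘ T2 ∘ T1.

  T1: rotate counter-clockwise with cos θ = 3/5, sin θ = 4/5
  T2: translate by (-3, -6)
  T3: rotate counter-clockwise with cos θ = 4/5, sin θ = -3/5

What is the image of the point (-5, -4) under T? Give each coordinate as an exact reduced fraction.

T(p) = (-242/25, -206/25)

T1 rotate counter-clockwise with cos θ = 3/5, sin θ = 4/5: (-5, -4) → (1/5, -32/5)
T2 translate by (-3, -6): (1/5, -32/5) → (-14/5, -62/5)
T3 rotate counter-clockwise with cos θ = 4/5, sin θ = -3/5: (-14/5, -62/5) → (-242/25, -206/25)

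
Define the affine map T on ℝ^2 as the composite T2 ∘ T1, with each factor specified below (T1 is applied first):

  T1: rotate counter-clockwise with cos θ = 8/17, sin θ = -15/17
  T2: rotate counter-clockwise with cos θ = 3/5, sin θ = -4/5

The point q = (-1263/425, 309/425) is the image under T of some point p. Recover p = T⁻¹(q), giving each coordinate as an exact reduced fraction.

T1 = [8/17 15/17 0; -15/17 8/17 0; 0 0 1]
T2·T1 = [-36/85 77/85 0; -77/85 -36/85 0; 0 0 1]
det M = 1; M⁻¹ = [-36/85 -77/85 0; 77/85 -36/85 0; 0 0 1]
M⁻¹ · (-1263/425, 309/425)ᵀ = (3/5, -3)ᵀ

p = (3/5, -3)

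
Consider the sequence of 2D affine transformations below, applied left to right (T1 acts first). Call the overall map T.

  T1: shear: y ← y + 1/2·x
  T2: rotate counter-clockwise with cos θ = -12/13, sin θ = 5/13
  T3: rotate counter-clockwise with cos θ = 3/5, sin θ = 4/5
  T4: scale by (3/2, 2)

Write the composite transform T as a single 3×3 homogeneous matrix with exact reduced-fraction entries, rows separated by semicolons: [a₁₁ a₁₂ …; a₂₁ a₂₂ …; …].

T1 = [1 0 0; 1/2 1 0; 0 0 1]
T2·T1 = [-29/26 -5/13 0; -1/13 -12/13 0; 0 0 1]
T3·…·T1 = [-79/130 33/65 0; -61/65 -56/65 0; 0 0 1]
T4·…·T1 = [-237/260 99/130 0; -122/65 -112/65 0; 0 0 1]

T = [-237/260 99/130 0; -122/65 -112/65 0; 0 0 1]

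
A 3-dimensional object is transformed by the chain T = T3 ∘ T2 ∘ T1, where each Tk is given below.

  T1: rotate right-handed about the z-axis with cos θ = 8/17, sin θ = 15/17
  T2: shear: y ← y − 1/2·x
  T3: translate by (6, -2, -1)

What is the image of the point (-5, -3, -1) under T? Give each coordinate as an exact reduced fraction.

T1 rotate right-handed about the z-axis with cos θ = 8/17, sin θ = 15/17: (-5, -3, -1) → (5/17, -99/17, -1)
T2 shear: y ← y − 1/2·x: (5/17, -99/17, -1) → (5/17, -203/34, -1)
T3 translate by (6, -2, -1): (5/17, -203/34, -1) → (107/17, -271/34, -2)

T(p) = (107/17, -271/34, -2)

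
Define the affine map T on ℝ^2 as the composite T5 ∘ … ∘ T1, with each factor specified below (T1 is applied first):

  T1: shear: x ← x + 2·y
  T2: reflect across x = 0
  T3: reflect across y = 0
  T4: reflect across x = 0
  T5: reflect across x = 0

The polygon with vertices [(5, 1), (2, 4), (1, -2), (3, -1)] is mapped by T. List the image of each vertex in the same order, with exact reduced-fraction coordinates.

image vertices: (-7, -1), (-10, -4), (3, 2), (-1, 1)

T1 shear: x ← x + 2·y: (5, 1) → (7, 1); (2, 4) → (10, 4); (1, -2) → (-3, -2); (3, -1) → (1, -1)
T2 reflect across x = 0: (7, 1) → (-7, 1); (10, 4) → (-10, 4); (-3, -2) → (3, -2); (1, -1) → (-1, -1)
T3 reflect across y = 0: (-7, 1) → (-7, -1); (-10, 4) → (-10, -4); (3, -2) → (3, 2); (-1, -1) → (-1, 1)
T4 reflect across x = 0: (-7, -1) → (7, -1); (-10, -4) → (10, -4); (3, 2) → (-3, 2); (-1, 1) → (1, 1)
T5 reflect across x = 0: (7, -1) → (-7, -1); (10, -4) → (-10, -4); (-3, 2) → (3, 2); (1, 1) → (-1, 1)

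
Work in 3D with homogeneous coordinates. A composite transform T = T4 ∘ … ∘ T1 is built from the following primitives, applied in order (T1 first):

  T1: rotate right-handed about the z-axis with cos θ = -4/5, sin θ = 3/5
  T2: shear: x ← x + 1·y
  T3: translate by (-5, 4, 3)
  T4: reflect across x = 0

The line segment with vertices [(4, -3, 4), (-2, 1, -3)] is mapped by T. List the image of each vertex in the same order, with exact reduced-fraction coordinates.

T1 rotate right-handed about the z-axis with cos θ = -4/5, sin θ = 3/5: (4, -3, 4) → (-7/5, 24/5, 4); (-2, 1, -3) → (1, -2, -3)
T2 shear: x ← x + 1·y: (-7/5, 24/5, 4) → (17/5, 24/5, 4); (1, -2, -3) → (-1, -2, -3)
T3 translate by (-5, 4, 3): (17/5, 24/5, 4) → (-8/5, 44/5, 7); (-1, -2, -3) → (-6, 2, 0)
T4 reflect across x = 0: (-8/5, 44/5, 7) → (8/5, 44/5, 7); (-6, 2, 0) → (6, 2, 0)

image vertices: (8/5, 44/5, 7), (6, 2, 0)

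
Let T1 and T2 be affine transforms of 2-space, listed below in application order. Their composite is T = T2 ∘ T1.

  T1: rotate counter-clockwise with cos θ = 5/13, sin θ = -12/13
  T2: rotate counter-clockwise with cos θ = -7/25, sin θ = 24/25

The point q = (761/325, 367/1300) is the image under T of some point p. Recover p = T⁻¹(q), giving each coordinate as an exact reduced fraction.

T1 = [5/13 12/13 0; -12/13 5/13 0; 0 0 1]
T2·T1 = [253/325 -204/325 0; 204/325 253/325 0; 0 0 1]
det M = 1; M⁻¹ = [253/325 204/325 0; -204/325 253/325 0; 0 0 1]
M⁻¹ · (761/325, 367/1300)ᵀ = (2, -5/4)ᵀ

p = (2, -5/4)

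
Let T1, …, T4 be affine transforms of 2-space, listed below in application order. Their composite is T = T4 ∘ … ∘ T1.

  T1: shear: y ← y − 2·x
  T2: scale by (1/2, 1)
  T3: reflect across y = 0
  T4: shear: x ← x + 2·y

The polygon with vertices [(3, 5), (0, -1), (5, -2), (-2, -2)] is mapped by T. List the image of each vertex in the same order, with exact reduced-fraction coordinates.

T1 shear: y ← y − 2·x: (3, 5) → (3, -1); (0, -1) → (0, -1); (5, -2) → (5, -12); (-2, -2) → (-2, 2)
T2 scale by (1/2, 1): (3, -1) → (3/2, -1); (0, -1) → (0, -1); (5, -12) → (5/2, -12); (-2, 2) → (-1, 2)
T3 reflect across y = 0: (3/2, -1) → (3/2, 1); (0, -1) → (0, 1); (5/2, -12) → (5/2, 12); (-1, 2) → (-1, -2)
T4 shear: x ← x + 2·y: (3/2, 1) → (7/2, 1); (0, 1) → (2, 1); (5/2, 12) → (53/2, 12); (-1, -2) → (-5, -2)

image vertices: (7/2, 1), (2, 1), (53/2, 12), (-5, -2)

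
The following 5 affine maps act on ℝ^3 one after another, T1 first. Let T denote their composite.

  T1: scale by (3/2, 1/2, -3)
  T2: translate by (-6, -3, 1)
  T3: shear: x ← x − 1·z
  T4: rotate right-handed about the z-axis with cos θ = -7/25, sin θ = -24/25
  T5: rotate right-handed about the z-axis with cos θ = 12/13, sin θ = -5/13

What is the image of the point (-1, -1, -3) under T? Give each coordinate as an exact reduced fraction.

T(p) = (413/50, 791/50, 10)

T1 scale by (3/2, 1/2, -3): (-1, -1, -3) → (-3/2, -1/2, 9)
T2 translate by (-6, -3, 1): (-3/2, -1/2, 9) → (-15/2, -7/2, 10)
T3 shear: x ← x − 1·z: (-15/2, -7/2, 10) → (-35/2, -7/2, 10)
T4 rotate right-handed about the z-axis with cos θ = -7/25, sin θ = -24/25: (-35/2, -7/2, 10) → (77/50, 889/50, 10)
T5 rotate right-handed about the z-axis with cos θ = 12/13, sin θ = -5/13: (77/50, 889/50, 10) → (413/50, 791/50, 10)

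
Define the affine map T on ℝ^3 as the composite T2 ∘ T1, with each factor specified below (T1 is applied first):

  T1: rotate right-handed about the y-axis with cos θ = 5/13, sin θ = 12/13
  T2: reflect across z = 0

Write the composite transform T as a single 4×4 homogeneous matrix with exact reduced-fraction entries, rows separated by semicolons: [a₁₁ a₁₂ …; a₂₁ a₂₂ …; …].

T1 = [5/13 0 12/13 0; 0 1 0 0; -12/13 0 5/13 0; 0 0 0 1]
T2·T1 = [5/13 0 12/13 0; 0 1 0 0; 12/13 0 -5/13 0; 0 0 0 1]

T = [5/13 0 12/13 0; 0 1 0 0; 12/13 0 -5/13 0; 0 0 0 1]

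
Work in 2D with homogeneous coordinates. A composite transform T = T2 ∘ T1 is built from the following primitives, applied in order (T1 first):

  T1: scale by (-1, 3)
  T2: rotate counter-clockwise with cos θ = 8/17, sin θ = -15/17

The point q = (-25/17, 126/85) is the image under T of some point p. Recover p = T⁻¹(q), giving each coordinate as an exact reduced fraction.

p = (2, -1/5)

T1 = [-1 0 0; 0 3 0; 0 0 1]
T2·T1 = [-8/17 45/17 0; 15/17 24/17 0; 0 0 1]
det M = -3; M⁻¹ = [-8/17 15/17 0; 5/17 8/51 0; 0 0 1]
M⁻¹ · (-25/17, 126/85)ᵀ = (2, -1/5)ᵀ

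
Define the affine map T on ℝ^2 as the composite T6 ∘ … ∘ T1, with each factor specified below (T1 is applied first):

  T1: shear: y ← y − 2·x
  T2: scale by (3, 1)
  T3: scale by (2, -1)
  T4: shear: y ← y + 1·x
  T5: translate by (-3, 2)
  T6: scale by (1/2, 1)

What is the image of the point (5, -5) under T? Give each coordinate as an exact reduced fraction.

T(p) = (27/2, 47)

T1 shear: y ← y − 2·x: (5, -5) → (5, -15)
T2 scale by (3, 1): (5, -15) → (15, -15)
T3 scale by (2, -1): (15, -15) → (30, 15)
T4 shear: y ← y + 1·x: (30, 15) → (30, 45)
T5 translate by (-3, 2): (30, 45) → (27, 47)
T6 scale by (1/2, 1): (27, 47) → (27/2, 47)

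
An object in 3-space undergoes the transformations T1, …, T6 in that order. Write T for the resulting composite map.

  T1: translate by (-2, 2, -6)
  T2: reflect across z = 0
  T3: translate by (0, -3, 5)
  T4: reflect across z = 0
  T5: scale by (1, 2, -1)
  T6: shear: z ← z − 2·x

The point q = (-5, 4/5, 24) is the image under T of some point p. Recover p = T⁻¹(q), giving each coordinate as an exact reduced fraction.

p = (-3, 7/5, -3)

T1 = [1 0 0 -2; 0 1 0 2; 0 0 1 -6; 0 0 0 1]
T2·T1 = [1 0 0 -2; 0 1 0 2; 0 0 -1 6; 0 0 0 1]
T3·…·T1 = [1 0 0 -2; 0 1 0 -1; 0 0 -1 11; 0 0 0 1]
T4·…·T1 = [1 0 0 -2; 0 1 0 -1; 0 0 1 -11; 0 0 0 1]
T5·…·T1 = [1 0 0 -2; 0 2 0 -2; 0 0 -1 11; 0 0 0 1]
T6·…·T1 = [1 0 0 -2; 0 2 0 -2; -2 0 -1 15; 0 0 0 1]
det M = -2; M⁻¹ = [1 0 0 2; 0 1/2 0 1; -2 0 -1 11; 0 0 0 1]
M⁻¹ · (-5, 4/5, 24)ᵀ = (-3, 7/5, -3)ᵀ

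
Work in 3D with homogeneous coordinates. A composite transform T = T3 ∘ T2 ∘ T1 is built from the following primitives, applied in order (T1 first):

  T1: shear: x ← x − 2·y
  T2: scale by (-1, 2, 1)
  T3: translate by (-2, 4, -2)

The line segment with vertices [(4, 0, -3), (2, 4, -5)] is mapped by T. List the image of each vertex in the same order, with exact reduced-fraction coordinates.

T1 shear: x ← x − 2·y: (4, 0, -3) → (4, 0, -3); (2, 4, -5) → (-6, 4, -5)
T2 scale by (-1, 2, 1): (4, 0, -3) → (-4, 0, -3); (-6, 4, -5) → (6, 8, -5)
T3 translate by (-2, 4, -2): (-4, 0, -3) → (-6, 4, -5); (6, 8, -5) → (4, 12, -7)

image vertices: (-6, 4, -5), (4, 12, -7)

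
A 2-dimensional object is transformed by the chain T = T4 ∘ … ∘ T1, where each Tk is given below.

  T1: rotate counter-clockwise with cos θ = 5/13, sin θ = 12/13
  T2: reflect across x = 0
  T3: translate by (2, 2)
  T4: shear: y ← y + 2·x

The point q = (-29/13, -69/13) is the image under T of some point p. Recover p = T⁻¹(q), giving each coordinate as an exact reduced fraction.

p = (-1, -5)

T1 = [5/13 -12/13 0; 12/13 5/13 0; 0 0 1]
T2·T1 = [-5/13 12/13 0; 12/13 5/13 0; 0 0 1]
T3·…·T1 = [-5/13 12/13 2; 12/13 5/13 2; 0 0 1]
T4·…·T1 = [-5/13 12/13 2; 2/13 29/13 6; 0 0 1]
det M = -1; M⁻¹ = [-29/13 12/13 -14/13; 2/13 5/13 -34/13; 0 0 1]
M⁻¹ · (-29/13, -69/13)ᵀ = (-1, -5)ᵀ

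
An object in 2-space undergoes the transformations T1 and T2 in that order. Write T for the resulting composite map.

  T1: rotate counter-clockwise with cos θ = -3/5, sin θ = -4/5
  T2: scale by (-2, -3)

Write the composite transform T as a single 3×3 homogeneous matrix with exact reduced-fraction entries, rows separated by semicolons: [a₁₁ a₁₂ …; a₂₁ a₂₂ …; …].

T1 = [-3/5 4/5 0; -4/5 -3/5 0; 0 0 1]
T2·T1 = [6/5 -8/5 0; 12/5 9/5 0; 0 0 1]

T = [6/5 -8/5 0; 12/5 9/5 0; 0 0 1]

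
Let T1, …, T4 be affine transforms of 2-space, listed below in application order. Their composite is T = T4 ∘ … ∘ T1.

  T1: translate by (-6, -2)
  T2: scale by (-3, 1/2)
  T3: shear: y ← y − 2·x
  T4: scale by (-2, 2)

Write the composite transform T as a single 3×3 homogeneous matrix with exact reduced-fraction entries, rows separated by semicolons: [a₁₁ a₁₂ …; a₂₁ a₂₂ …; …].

T = [6 0 -36; 12 1 -74; 0 0 1]

T1 = [1 0 -6; 0 1 -2; 0 0 1]
T2·T1 = [-3 0 18; 0 1/2 -1; 0 0 1]
T3·…·T1 = [-3 0 18; 6 1/2 -37; 0 0 1]
T4·…·T1 = [6 0 -36; 12 1 -74; 0 0 1]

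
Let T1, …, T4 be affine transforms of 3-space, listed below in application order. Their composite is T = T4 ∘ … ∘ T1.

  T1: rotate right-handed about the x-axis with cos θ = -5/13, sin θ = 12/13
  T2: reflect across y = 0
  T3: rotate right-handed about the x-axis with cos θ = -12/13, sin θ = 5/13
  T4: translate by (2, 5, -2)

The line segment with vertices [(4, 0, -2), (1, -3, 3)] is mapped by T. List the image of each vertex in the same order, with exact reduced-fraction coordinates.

image vertices: (6, 1083/169, -578/169), (3, 848/169, 379/169)

T1 rotate right-handed about the x-axis with cos θ = -5/13, sin θ = 12/13: (4, 0, -2) → (4, 24/13, 10/13); (1, -3, 3) → (1, -21/13, -51/13)
T2 reflect across y = 0: (4, 24/13, 10/13) → (4, -24/13, 10/13); (1, -21/13, -51/13) → (1, 21/13, -51/13)
T3 rotate right-handed about the x-axis with cos θ = -12/13, sin θ = 5/13: (4, -24/13, 10/13) → (4, 238/169, -240/169); (1, 21/13, -51/13) → (1, 3/169, 717/169)
T4 translate by (2, 5, -2): (4, 238/169, -240/169) → (6, 1083/169, -578/169); (1, 3/169, 717/169) → (3, 848/169, 379/169)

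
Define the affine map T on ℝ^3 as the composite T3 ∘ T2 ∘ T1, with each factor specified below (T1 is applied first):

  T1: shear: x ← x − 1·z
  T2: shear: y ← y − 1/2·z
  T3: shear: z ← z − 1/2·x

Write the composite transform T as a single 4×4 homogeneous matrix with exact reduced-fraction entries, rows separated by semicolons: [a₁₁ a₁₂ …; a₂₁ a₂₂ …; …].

T = [1 0 -1 0; 0 1 -1/2 0; -1/2 0 3/2 0; 0 0 0 1]

T1 = [1 0 -1 0; 0 1 0 0; 0 0 1 0; 0 0 0 1]
T2·T1 = [1 0 -1 0; 0 1 -1/2 0; 0 0 1 0; 0 0 0 1]
T3·…·T1 = [1 0 -1 0; 0 1 -1/2 0; -1/2 0 3/2 0; 0 0 0 1]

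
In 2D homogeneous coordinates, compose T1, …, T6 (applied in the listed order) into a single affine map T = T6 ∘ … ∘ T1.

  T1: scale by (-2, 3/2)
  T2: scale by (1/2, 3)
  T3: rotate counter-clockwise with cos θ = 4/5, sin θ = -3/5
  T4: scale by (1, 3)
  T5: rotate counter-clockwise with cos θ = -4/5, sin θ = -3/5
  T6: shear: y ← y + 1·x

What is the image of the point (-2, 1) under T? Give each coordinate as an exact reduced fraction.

T1 scale by (-2, 3/2): (-2, 1) → (4, 3/2)
T2 scale by (1/2, 3): (4, 3/2) → (2, 9/2)
T3 rotate counter-clockwise with cos θ = 4/5, sin θ = -3/5: (2, 9/2) → (43/10, 12/5)
T4 scale by (1, 3): (43/10, 12/5) → (43/10, 36/5)
T5 rotate counter-clockwise with cos θ = -4/5, sin θ = -3/5: (43/10, 36/5) → (22/25, -417/50)
T6 shear: y ← y + 1·x: (22/25, -417/50) → (22/25, -373/50)

T(p) = (22/25, -373/50)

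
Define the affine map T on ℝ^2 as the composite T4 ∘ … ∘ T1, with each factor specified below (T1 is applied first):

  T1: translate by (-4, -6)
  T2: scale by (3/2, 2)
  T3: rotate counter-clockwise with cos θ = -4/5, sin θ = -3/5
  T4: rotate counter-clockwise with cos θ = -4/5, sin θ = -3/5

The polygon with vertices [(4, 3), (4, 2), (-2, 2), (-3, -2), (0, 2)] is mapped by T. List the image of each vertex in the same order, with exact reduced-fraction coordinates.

image vertices: (144/25, -42/25), (192/25, -56/25), (129/25, -272/25), (621/50, -364/25), (6, -8)

T1 translate by (-4, -6): (4, 3) → (0, -3); (4, 2) → (0, -4); (-2, 2) → (-6, -4); (-3, -2) → (-7, -8); (0, 2) → (-4, -4)
T2 scale by (3/2, 2): (0, -3) → (0, -6); (0, -4) → (0, -8); (-6, -4) → (-9, -8); (-7, -8) → (-21/2, -16); (-4, -4) → (-6, -8)
T3 rotate counter-clockwise with cos θ = -4/5, sin θ = -3/5: (0, -6) → (-18/5, 24/5); (0, -8) → (-24/5, 32/5); (-9, -8) → (12/5, 59/5); (-21/2, -16) → (-6/5, 191/10); (-6, -8) → (0, 10)
T4 rotate counter-clockwise with cos θ = -4/5, sin θ = -3/5: (-18/5, 24/5) → (144/25, -42/25); (-24/5, 32/5) → (192/25, -56/25); (12/5, 59/5) → (129/25, -272/25); (-6/5, 191/10) → (621/50, -364/25); (0, 10) → (6, -8)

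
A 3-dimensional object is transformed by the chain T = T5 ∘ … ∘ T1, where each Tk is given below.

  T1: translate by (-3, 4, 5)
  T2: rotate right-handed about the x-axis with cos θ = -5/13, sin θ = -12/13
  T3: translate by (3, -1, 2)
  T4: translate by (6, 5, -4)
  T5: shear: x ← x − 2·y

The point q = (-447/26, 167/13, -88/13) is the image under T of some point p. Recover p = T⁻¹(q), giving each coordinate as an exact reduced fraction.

T1 = [1 0 0 -3; 0 1 0 4; 0 0 1 5; 0 0 0 1]
T2·T1 = [1 0 0 -3; 0 -5/13 12/13 40/13; 0 -12/13 -5/13 -73/13; 0 0 0 1]
T3·…·T1 = [1 0 0 0; 0 -5/13 12/13 27/13; 0 -12/13 -5/13 -47/13; 0 0 0 1]
T4·…·T1 = [1 0 0 6; 0 -5/13 12/13 92/13; 0 -12/13 -5/13 -99/13; 0 0 0 1]
T5·…·T1 = [1 10/13 -24/13 -106/13; 0 -5/13 12/13 92/13; 0 -12/13 -5/13 -99/13; 0 0 0 1]
det M = 1; M⁻¹ = [1 2 0 -6; 0 -5/13 -12/13 -56/13; 0 12/13 -5/13 -123/13; 0 0 0 1]
M⁻¹ · (-447/26, 167/13, -88/13)ᵀ = (5/2, -3, 5)ᵀ

p = (5/2, -3, 5)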